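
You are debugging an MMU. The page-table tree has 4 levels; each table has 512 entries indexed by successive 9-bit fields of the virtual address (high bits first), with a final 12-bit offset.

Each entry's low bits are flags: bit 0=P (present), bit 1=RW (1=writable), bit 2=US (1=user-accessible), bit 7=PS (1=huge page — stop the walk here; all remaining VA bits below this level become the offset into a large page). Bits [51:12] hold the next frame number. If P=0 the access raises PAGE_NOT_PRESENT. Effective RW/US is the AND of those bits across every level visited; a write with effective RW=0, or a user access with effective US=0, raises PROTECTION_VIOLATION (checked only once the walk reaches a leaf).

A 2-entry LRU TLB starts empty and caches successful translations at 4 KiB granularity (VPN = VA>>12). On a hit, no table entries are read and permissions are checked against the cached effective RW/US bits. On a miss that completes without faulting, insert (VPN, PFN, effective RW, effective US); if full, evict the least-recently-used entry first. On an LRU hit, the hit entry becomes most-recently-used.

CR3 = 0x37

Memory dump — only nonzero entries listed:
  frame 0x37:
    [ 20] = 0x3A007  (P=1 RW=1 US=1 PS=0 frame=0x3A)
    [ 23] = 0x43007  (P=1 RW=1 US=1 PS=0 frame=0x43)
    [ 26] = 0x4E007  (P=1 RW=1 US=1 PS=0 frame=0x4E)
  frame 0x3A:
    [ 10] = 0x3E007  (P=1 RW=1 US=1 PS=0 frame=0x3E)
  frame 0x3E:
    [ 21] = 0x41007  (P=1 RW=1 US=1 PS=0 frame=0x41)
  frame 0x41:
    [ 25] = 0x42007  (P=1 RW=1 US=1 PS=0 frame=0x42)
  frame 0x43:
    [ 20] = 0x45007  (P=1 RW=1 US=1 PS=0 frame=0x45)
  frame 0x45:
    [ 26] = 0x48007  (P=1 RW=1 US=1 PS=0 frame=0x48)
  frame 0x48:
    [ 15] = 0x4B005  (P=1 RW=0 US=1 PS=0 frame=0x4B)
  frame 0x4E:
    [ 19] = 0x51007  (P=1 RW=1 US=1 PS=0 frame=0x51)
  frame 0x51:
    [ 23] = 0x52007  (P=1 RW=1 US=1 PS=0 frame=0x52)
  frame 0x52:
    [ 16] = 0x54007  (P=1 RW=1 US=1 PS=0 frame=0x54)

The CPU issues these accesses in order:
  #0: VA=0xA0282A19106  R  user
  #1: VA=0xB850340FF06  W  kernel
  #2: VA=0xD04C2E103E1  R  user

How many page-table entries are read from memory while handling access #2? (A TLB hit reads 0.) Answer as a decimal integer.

Walk each access:
#0 VA=0xA0282A19106 (r,user):
  [0] read 0x37 idx=20: raw=0x3A007 flags P=1 W=1 U=1 S=0
  [1] read 0x3A idx=10: raw=0x3E007 flags P=1 W=1 U=1 S=0
  [2] read 0x3E idx=21: raw=0x41007 flags P=1 W=1 U=1 S=0
  [3] read 0x41 idx=25: raw=0x42007 flags P=1 W=1 U=1 S=0
  ⇒ phys 0x42106  [4 reads]
#1 VA=0xB850340FF06 (w,kernel):
  [0] read 0x37 idx=23: raw=0x43007 flags P=1 W=1 U=1 S=0
  [1] read 0x43 idx=20: raw=0x45007 flags P=1 W=1 U=1 S=0
  [2] read 0x45 idx=26: raw=0x48007 flags P=1 W=1 U=1 S=0
  [3] read 0x48 idx=15: raw=0x4B005 flags P=1 W=0 U=1 S=0
  ✗ PROTECTION_VIOLATION  [4 reads]
#2 VA=0xD04C2E103E1 (r,user):
  [0] read 0x37 idx=26: raw=0x4E007 flags P=1 W=1 U=1 S=0
  [1] read 0x4E idx=19: raw=0x51007 flags P=1 W=1 U=1 S=0
  [2] read 0x51 idx=23: raw=0x52007 flags P=1 W=1 U=1 S=0
  [3] read 0x52 idx=16: raw=0x54007 flags P=1 W=1 U=1 S=0
  ⇒ phys 0x543E1  [4 reads]

Entries read for #2: 4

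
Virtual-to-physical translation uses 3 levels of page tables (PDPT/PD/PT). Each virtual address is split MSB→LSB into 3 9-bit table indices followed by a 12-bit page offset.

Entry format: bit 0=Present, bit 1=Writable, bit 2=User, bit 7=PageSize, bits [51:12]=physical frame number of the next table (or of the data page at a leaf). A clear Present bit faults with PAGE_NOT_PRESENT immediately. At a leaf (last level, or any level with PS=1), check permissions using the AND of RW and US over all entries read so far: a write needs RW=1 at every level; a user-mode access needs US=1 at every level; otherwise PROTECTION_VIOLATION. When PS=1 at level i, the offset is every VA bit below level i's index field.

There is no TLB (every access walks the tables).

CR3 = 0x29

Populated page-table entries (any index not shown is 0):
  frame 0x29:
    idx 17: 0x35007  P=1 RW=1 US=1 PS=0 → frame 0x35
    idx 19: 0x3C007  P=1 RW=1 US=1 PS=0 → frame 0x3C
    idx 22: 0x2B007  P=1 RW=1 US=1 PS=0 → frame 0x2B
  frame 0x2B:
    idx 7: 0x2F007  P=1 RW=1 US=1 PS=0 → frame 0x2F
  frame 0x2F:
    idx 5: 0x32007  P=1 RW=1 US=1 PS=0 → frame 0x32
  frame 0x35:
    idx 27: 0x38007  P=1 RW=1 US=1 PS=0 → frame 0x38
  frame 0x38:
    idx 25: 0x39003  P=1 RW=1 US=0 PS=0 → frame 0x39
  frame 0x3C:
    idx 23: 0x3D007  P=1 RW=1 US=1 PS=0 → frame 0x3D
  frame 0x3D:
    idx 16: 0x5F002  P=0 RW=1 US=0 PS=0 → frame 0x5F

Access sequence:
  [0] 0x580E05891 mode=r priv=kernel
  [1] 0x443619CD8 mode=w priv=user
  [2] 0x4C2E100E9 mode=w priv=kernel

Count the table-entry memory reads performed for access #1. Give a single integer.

Trace:
#0 VA=0x580E05891 (r,kernel):
  [0] read 0x29 idx=22: raw=0x2B007 flags P=1 W=1 U=1 S=0
  [1] read 0x2B idx=7: raw=0x2F007 flags P=1 W=1 U=1 S=0
  [2] read 0x2F idx=5: raw=0x32007 flags P=1 W=1 U=1 S=0
  → PA=0x32891  (3 entries read)
#1 VA=0x443619CD8 (w,user):
  [0] read 0x29 idx=17: raw=0x35007 flags P=1 W=1 U=1 S=0
  [1] read 0x35 idx=27: raw=0x38007 flags P=1 W=1 U=1 S=0
  [2] read 0x38 idx=25: raw=0x39003 flags P=1 W=1 U=0 S=0
  ⇒ fault: PROTECTION_VIOLATION  — 3 lookups
#2 VA=0x4C2E100E9 (w,kernel):
  [0] read 0x29 idx=19: raw=0x3C007 flags P=1 W=1 U=1 S=0
  [1] read 0x3C idx=23: raw=0x3D007 flags P=1 W=1 U=1 S=0
  [2] read 0x3D idx=16: raw=0x5F002 flags P=0 W=1 U=0 S=0
  ⇒ fault: PAGE_NOT_PRESENT  — 3 lookups

Entries read for #1: 3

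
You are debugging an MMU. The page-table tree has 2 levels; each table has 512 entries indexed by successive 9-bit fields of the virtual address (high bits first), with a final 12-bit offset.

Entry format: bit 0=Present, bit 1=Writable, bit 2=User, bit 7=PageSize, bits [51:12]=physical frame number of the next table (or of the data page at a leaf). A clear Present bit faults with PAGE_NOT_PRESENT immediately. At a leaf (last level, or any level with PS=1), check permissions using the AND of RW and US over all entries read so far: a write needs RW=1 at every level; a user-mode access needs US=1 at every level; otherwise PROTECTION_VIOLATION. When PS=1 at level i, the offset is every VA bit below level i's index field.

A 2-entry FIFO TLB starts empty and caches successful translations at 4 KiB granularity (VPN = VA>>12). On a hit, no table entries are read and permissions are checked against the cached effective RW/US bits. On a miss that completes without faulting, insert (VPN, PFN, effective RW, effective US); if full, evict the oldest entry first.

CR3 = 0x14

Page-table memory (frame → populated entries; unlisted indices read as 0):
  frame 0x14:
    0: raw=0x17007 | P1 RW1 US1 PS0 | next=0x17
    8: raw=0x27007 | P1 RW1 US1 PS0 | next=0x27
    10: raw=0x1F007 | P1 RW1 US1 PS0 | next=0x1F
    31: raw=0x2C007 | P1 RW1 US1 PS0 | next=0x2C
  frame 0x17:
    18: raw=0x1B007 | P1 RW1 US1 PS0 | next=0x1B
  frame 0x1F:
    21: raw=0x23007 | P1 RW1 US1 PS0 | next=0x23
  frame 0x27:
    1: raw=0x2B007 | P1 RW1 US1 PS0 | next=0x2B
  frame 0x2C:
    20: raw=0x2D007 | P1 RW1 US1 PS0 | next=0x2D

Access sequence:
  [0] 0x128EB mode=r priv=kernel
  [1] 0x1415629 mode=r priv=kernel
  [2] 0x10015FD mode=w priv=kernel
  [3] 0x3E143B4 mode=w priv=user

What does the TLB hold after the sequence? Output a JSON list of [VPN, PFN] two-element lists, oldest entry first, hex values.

Walk each access:
#0 VA=0x128EB (r,kernel):
  L0: frame=0x14 idx=0 entry=0x17007 [P=1 RW=1 US=1 PS=0]
  L1: frame=0x17 idx=18 entry=0x1B007 [P=1 RW=1 US=1 PS=0]
  → PA=0x1B8EB  (2 entries read)
#1 VA=0x1415629 (r,kernel):
  L0: frame=0x14 idx=10 entry=0x1F007 [P=1 RW=1 US=1 PS=0]
  L1: frame=0x1F idx=21 entry=0x23007 [P=1 RW=1 US=1 PS=0]
  → PA=0x23629  (2 entries read)
#2 VA=0x10015FD (w,kernel):
  L0: frame=0x14 idx=8 entry=0x27007 [P=1 RW=1 US=1 PS=0]
  L1: frame=0x27 idx=1 entry=0x2B007 [P=1 RW=1 US=1 PS=0]
  → PA=0x2B5FD  (2 entries read)
#3 VA=0x3E143B4 (w,user):
  L0: frame=0x14 idx=31 entry=0x2C007 [P=1 RW=1 US=1 PS=0]
  L1: frame=0x2C idx=20 entry=0x2D007 [P=1 RW=1 US=1 PS=0]
  → PA=0x2D3B4  (2 entries read)

TLB: [["0x1001", "0x2B"], ["0x3E14", "0x2D"]]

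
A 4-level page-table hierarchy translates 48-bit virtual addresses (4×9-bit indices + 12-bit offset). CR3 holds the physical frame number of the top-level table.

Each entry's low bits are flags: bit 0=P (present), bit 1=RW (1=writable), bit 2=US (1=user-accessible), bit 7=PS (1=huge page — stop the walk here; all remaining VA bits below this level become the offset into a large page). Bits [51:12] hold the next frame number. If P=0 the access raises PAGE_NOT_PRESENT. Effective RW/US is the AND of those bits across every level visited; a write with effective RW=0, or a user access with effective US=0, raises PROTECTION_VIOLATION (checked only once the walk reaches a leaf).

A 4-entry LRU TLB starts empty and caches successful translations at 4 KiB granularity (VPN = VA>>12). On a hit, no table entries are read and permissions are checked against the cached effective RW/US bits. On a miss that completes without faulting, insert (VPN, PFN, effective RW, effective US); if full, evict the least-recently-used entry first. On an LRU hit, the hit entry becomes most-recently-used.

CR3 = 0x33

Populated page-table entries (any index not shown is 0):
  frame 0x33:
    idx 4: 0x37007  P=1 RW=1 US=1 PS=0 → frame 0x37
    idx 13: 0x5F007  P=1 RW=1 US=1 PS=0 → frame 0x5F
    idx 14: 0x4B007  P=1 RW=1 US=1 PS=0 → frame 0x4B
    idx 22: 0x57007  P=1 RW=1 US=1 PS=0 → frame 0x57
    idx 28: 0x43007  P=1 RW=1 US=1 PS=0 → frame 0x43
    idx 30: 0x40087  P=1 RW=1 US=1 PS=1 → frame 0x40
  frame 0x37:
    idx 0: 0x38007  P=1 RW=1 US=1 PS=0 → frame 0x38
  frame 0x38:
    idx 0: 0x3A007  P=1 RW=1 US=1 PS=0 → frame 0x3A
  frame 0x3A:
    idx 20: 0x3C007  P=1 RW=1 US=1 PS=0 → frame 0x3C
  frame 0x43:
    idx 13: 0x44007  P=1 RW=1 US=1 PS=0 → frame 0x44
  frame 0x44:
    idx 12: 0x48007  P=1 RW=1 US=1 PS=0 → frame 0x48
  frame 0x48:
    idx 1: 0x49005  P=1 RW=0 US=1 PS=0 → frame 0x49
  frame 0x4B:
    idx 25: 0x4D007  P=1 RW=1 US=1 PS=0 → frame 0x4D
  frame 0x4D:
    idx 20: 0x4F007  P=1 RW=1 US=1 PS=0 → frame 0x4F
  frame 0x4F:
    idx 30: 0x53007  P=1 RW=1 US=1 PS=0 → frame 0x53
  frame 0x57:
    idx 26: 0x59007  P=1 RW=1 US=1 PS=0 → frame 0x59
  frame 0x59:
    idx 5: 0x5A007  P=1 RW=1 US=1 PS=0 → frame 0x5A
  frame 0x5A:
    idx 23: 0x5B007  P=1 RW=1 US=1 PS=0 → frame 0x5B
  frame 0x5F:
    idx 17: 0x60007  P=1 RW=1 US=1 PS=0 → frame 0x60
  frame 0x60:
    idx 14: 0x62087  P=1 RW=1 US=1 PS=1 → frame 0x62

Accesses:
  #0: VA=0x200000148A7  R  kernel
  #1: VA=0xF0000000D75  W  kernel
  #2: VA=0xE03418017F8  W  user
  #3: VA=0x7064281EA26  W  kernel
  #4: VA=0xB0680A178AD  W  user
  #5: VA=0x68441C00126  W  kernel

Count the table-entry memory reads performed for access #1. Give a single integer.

Walk each access:
#0 VA=0x200000148A7 (r,kernel):
  L0: frame=0x33 idx=4 entry=0x37007 [P=1 RW=1 US=1 PS=0]
  L1: frame=0x37 idx=0 entry=0x38007 [P=1 RW=1 US=1 PS=0]
  L2: frame=0x38 idx=0 entry=0x3A007 [P=1 RW=1 US=1 PS=0]
  L3: frame=0x3A idx=20 entry=0x3C007 [P=1 RW=1 US=1 PS=0]
  ⇒ phys 0x3C8A7  [4 reads]
#1 VA=0xF0000000D75 (w,kernel):
  L0: frame=0x33 idx=30 entry=0x40087 [P=1 RW=1 US=1 PS=1]
  ⇒ phys 0x40D75 (huge @L0)  [1 reads]
#2 VA=0xE03418017F8 (w,user):
  L0: frame=0x33 idx=28 entry=0x43007 [P=1 RW=1 US=1 PS=0]
  L1: frame=0x43 idx=13 entry=0x44007 [P=1 RW=1 US=1 PS=0]
  L2: frame=0x44 idx=12 entry=0x48007 [P=1 RW=1 US=1 PS=0]
  L3: frame=0x48 idx=1 entry=0x49005 [P=1 RW=0 US=1 PS=0]
  ⇒ fault: PROTECTION_VIOLATION  — 4 lookups
#3 VA=0x7064281EA26 (w,kernel):
  L0: frame=0x33 idx=14 entry=0x4B007 [P=1 RW=1 US=1 PS=0]
  L1: frame=0x4B idx=25 entry=0x4D007 [P=1 RW=1 US=1 PS=0]
  L2: frame=0x4D idx=20 entry=0x4F007 [P=1 RW=1 US=1 PS=0]
  L3: frame=0x4F idx=30 entry=0x53007 [P=1 RW=1 US=1 PS=0]
  ⇒ phys 0x53A26  [4 reads]
#4 VA=0xB0680A178AD (w,user):
  L0: frame=0x33 idx=22 entry=0x57007 [P=1 RW=1 US=1 PS=0]
  L1: frame=0x57 idx=26 entry=0x59007 [P=1 RW=1 US=1 PS=0]
  L2: frame=0x59 idx=5 entry=0x5A007 [P=1 RW=1 US=1 PS=0]
  L3: frame=0x5A idx=23 entry=0x5B007 [P=1 RW=1 US=1 PS=0]
  ⇒ phys 0x5B8AD  [4 reads]
#5 VA=0x68441C00126 (w,kernel):
  L0: frame=0x33 idx=13 entry=0x5F007 [P=1 RW=1 US=1 PS=0]
  L1: frame=0x5F idx=17 entry=0x60007 [P=1 RW=1 US=1 PS=0]
  L2: frame=0x60 idx=14 entry=0x62087 [P=1 RW=1 US=1 PS=1]
  ⇒ phys 0x62126 (huge @L2)  [3 reads]

Entries read for #1: 1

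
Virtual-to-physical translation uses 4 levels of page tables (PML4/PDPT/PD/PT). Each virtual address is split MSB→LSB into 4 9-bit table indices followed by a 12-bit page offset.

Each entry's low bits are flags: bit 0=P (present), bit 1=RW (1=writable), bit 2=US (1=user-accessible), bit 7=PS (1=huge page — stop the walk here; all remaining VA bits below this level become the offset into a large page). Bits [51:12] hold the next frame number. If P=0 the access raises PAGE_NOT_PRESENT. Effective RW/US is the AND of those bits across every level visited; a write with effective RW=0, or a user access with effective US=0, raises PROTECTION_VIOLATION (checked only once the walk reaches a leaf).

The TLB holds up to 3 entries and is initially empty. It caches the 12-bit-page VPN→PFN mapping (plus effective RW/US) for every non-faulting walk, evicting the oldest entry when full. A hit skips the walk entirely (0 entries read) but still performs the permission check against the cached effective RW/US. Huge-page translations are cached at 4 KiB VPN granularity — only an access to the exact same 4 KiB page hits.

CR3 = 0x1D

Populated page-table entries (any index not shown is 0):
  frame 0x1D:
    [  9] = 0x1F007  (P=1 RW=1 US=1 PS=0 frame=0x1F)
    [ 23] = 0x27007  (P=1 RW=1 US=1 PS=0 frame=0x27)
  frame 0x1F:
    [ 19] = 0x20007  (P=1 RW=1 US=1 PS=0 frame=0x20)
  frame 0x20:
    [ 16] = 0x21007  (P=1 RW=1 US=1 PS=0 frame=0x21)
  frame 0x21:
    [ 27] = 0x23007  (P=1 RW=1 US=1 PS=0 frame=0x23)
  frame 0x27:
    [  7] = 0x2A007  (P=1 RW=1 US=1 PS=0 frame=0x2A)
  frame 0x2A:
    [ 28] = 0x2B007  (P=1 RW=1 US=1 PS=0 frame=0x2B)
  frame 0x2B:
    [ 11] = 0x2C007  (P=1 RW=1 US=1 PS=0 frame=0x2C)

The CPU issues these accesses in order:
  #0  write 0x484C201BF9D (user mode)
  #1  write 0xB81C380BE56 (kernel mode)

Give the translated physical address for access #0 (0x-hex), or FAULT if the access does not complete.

Per-access translation:
#0 VA=0x484C201BF9D (w,user):
  L0 @0x1D[9] → 0x1F007  P=1,RW=1,US=1,PS=0
  L1 @0x1F[19] → 0x20007  P=1,RW=1,US=1,PS=0
  L2 @0x20[16] → 0x21007  P=1,RW=1,US=1,PS=0
  L3 @0x21[27] → 0x23007  P=1,RW=1,US=1,PS=0
  ⇒ phys 0x23F9D  [4 reads]
#1 VA=0xB81C380BE56 (w,kernel):
  L0 @0x1D[23] → 0x27007  P=1,RW=1,US=1,PS=0
  L1 @0x27[7] → 0x2A007  P=1,RW=1,US=1,PS=0
  L2 @0x2A[28] → 0x2B007  P=1,RW=1,US=1,PS=0
  L3 @0x2B[11] → 0x2C007  P=1,RW=1,US=1,PS=0
  ⇒ phys 0x2CE56  [4 reads]

Access #0 PA: 0x23F9D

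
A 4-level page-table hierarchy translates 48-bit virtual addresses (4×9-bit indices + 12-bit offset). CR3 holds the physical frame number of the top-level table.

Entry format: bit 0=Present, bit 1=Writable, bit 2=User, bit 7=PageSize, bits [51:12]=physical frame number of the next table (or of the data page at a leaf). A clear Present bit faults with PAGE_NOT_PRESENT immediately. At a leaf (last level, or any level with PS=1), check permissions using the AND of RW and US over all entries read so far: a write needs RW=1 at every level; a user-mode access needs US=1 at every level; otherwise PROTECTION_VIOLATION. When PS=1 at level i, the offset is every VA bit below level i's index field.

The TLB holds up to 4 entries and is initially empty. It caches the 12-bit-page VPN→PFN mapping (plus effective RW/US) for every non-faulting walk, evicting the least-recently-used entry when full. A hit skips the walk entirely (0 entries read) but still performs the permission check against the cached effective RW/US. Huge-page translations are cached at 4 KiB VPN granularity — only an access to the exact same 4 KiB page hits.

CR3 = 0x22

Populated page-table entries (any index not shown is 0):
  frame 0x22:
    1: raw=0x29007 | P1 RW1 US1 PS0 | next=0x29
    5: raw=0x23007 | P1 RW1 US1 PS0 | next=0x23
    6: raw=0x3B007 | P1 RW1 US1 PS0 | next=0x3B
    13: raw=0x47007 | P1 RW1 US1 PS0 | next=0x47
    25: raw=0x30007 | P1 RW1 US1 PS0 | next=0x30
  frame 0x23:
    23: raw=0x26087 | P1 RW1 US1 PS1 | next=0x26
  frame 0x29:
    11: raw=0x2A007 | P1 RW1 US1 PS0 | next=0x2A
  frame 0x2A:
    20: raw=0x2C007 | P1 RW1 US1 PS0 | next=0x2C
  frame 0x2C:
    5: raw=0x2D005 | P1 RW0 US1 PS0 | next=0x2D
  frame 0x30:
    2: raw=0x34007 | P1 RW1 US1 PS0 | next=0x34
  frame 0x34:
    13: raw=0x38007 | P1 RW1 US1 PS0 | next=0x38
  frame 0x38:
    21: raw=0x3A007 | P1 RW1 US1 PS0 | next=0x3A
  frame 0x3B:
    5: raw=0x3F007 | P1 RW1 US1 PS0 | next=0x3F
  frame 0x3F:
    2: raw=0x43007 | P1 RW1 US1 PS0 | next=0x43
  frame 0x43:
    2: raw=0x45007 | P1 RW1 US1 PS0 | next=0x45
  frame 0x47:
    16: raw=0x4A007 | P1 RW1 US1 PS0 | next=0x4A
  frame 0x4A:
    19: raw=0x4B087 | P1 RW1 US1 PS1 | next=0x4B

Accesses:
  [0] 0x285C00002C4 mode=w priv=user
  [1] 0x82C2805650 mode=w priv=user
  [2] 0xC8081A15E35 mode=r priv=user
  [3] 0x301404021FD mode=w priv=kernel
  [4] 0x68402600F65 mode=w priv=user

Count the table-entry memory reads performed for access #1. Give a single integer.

Walk each access:
#0 VA=0x285C00002C4 (w,user):
  lvl0: tbl 0x22, slot 5 ⇒ 0x23007 (P1/RW1/US1/PS0)
  lvl1: tbl 0x23, slot 23 ⇒ 0x26087 (P1/RW1/US1/PS1)
  → PA=0x262C4 (huge @L1)  (2 entries read)
#1 VA=0x82C2805650 (w,user):
  lvl0: tbl 0x22, slot 1 ⇒ 0x29007 (P1/RW1/US1/PS0)
  lvl1: tbl 0x29, slot 11 ⇒ 0x2A007 (P1/RW1/US1/PS0)
  lvl2: tbl 0x2A, slot 20 ⇒ 0x2C007 (P1/RW1/US1/PS0)
  lvl3: tbl 0x2C, slot 5 ⇒ 0x2D005 (P1/RW0/US1/PS0)
  ✗ PROTECTION_VIOLATION  [4 reads]
#2 VA=0xC8081A15E35 (r,user):
  lvl0: tbl 0x22, slot 25 ⇒ 0x30007 (P1/RW1/US1/PS0)
  lvl1: tbl 0x30, slot 2 ⇒ 0x34007 (P1/RW1/US1/PS0)
  lvl2: tbl 0x34, slot 13 ⇒ 0x38007 (P1/RW1/US1/PS0)
  lvl3: tbl 0x38, slot 21 ⇒ 0x3A007 (P1/RW1/US1/PS0)
  → PA=0x3AE35  (4 entries read)
#3 VA=0x301404021FD (w,kernel):
  lvl0: tbl 0x22, slot 6 ⇒ 0x3B007 (P1/RW1/US1/PS0)
  lvl1: tbl 0x3B, slot 5 ⇒ 0x3F007 (P1/RW1/US1/PS0)
  lvl2: tbl 0x3F, slot 2 ⇒ 0x43007 (P1/RW1/US1/PS0)
  lvl3: tbl 0x43, slot 2 ⇒ 0x45007 (P1/RW1/US1/PS0)
  → PA=0x451FD  (4 entries read)
#4 VA=0x68402600F65 (w,user):
  lvl0: tbl 0x22, slot 13 ⇒ 0x47007 (P1/RW1/US1/PS0)
  lvl1: tbl 0x47, slot 16 ⇒ 0x4A007 (P1/RW1/US1/PS0)
  lvl2: tbl 0x4A, slot 19 ⇒ 0x4B087 (P1/RW1/US1/PS1)
  → PA=0x4BF65 (huge @L2)  (3 entries read)

Entries read for #1: 4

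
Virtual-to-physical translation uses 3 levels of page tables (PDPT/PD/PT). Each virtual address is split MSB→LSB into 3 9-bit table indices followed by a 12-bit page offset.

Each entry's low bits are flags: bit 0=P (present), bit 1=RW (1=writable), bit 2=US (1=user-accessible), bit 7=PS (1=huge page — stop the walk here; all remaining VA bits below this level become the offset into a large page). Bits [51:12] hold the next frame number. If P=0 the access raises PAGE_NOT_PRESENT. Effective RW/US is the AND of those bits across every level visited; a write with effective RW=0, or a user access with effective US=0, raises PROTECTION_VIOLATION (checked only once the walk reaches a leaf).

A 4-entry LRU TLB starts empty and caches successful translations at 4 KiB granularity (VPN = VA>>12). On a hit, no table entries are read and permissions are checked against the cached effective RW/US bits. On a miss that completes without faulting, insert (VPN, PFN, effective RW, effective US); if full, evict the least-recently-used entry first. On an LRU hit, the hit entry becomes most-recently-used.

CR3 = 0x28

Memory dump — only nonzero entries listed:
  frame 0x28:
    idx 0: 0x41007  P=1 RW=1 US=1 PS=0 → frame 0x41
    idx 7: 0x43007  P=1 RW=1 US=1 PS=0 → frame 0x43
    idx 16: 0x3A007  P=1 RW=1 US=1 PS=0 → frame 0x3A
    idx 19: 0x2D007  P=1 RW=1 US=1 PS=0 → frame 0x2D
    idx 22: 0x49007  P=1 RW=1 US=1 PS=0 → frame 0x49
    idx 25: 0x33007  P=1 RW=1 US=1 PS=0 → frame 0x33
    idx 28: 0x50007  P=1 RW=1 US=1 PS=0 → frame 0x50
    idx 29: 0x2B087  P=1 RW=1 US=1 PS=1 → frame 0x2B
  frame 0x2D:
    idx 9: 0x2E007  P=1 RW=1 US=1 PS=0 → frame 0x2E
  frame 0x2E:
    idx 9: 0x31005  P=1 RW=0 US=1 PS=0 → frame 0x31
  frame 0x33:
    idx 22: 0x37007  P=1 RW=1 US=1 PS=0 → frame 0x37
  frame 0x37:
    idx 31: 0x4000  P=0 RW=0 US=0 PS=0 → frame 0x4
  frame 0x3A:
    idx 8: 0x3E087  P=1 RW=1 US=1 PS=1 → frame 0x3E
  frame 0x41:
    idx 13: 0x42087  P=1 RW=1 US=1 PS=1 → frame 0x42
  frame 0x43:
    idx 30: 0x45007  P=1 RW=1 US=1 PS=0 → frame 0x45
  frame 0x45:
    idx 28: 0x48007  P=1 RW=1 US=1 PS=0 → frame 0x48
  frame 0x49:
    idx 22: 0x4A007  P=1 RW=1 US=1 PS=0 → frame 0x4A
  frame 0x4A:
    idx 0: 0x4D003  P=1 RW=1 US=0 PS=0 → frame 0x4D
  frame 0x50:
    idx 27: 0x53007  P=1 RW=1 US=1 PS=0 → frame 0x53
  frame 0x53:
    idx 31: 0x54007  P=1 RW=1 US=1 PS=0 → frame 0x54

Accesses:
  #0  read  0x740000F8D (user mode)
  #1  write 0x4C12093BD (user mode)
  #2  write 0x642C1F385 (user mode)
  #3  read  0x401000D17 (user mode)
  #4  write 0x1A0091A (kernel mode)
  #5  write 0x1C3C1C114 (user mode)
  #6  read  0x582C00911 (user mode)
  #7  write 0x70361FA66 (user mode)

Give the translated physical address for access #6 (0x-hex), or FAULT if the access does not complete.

Walk each access:
#0 VA=0x740000F8D (r,user):
  L0 @0x28[29] → 0x2B087  P=1,RW=1,US=1,PS=1
  ⇒ phys 0x2BF8D (huge @L0)  [1 reads]
#1 VA=0x4C12093BD (w,user):
  L0 @0x28[19] → 0x2D007  P=1,RW=1,US=1,PS=0
  L1 @0x2D[9] → 0x2E007  P=1,RW=1,US=1,PS=0
  L2 @0x2E[9] → 0x31005  P=1,RW=0,US=1,PS=0
  ⇒ fault: PROTECTION_VIOLATION  — 3 lookups
#2 VA=0x642C1F385 (w,user):
  L0 @0x28[25] → 0x33007  P=1,RW=1,US=1,PS=0
  L1 @0x33[22] → 0x37007  P=1,RW=1,US=1,PS=0
  L2 @0x37[31] → 0x4000  P=0,RW=0,US=0,PS=0
  ⇒ fault: PAGE_NOT_PRESENT  — 3 lookups
#3 VA=0x401000D17 (r,user):
  L0 @0x28[16] → 0x3A007  P=1,RW=1,US=1,PS=0
  L1 @0x3A[8] → 0x3E087  P=1,RW=1,US=1,PS=1
  ⇒ phys 0x3ED17 (huge @L1)  [2 reads]
#4 VA=0x1A0091A (w,kernel):
  L0 @0x28[0] → 0x41007  P=1,RW=1,US=1,PS=0
  L1 @0x41[13] → 0x42087  P=1,RW=1,US=1,PS=1
  ⇒ phys 0x4291A (huge @L1)  [2 reads]
#5 VA=0x1C3C1C114 (w,user):
  L0 @0x28[7] → 0x43007  P=1,RW=1,US=1,PS=0
  L1 @0x43[30] → 0x45007  P=1,RW=1,US=1,PS=0
  L2 @0x45[28] → 0x48007  P=1,RW=1,US=1,PS=0
  ⇒ phys 0x48114  [3 reads]
#6 VA=0x582C00911 (r,user):
  L0 @0x28[22] → 0x49007  P=1,RW=1,US=1,PS=0
  L1 @0x49[22] → 0x4A007  P=1,RW=1,US=1,PS=0
  L2 @0x4A[0] → 0x4D003  P=1,RW=1,US=0,PS=0
  ⇒ fault: PROTECTION_VIOLATION  — 3 lookups
#7 VA=0x70361FA66 (w,user):
  L0 @0x28[28] → 0x50007  P=1,RW=1,US=1,PS=0
  L1 @0x50[27] → 0x53007  P=1,RW=1,US=1,PS=0
  L2 @0x53[31] → 0x54007  P=1,RW=1,US=1,PS=0
  ⇒ phys 0x54A66  [3 reads]

Access #6 PA: FAULT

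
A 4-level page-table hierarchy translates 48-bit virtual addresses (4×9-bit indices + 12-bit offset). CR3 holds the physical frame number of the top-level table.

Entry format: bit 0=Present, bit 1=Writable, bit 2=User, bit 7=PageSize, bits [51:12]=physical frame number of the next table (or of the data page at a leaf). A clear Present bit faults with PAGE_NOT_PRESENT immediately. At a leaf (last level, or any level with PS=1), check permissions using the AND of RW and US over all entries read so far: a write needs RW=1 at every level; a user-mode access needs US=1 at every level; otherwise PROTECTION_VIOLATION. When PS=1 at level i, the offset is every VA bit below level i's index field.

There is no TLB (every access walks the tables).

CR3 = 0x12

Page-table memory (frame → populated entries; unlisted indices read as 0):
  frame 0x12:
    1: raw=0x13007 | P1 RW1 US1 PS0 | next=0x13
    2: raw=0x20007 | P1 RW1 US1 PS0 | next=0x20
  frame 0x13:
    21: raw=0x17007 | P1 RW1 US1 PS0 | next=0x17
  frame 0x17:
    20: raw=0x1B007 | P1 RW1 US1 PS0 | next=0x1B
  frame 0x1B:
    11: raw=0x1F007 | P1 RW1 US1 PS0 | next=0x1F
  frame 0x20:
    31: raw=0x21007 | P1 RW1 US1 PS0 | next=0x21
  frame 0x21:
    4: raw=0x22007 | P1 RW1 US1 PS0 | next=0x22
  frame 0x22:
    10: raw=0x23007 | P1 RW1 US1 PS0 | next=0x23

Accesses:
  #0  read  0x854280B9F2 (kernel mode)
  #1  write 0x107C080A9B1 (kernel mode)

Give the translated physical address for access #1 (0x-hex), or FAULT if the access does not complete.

Trace:
#0 VA=0x854280B9F2 (r,kernel):
  [0] read 0x12 idx=1: raw=0x13007 flags P=1 W=1 U=1 S=0
  [1] read 0x13 idx=21: raw=0x17007 flags P=1 W=1 U=1 S=0
  [2] read 0x17 idx=20: raw=0x1B007 flags P=1 W=1 U=1 S=0
  [3] read 0x1B idx=11: raw=0x1F007 flags P=1 W=1 U=1 S=0
  ✓ 0x1F9F2  — 4 lookups
#1 VA=0x107C080A9B1 (w,kernel):
  [0] read 0x12 idx=2: raw=0x20007 flags P=1 W=1 U=1 S=0
  [1] read 0x20 idx=31: raw=0x21007 flags P=1 W=1 U=1 S=0
  [2] read 0x21 idx=4: raw=0x22007 flags P=1 W=1 U=1 S=0
  [3] read 0x22 idx=10: raw=0x23007 flags P=1 W=1 U=1 S=0
  ✓ 0x239B1  — 4 lookups

Access #1 PA: 0x239B1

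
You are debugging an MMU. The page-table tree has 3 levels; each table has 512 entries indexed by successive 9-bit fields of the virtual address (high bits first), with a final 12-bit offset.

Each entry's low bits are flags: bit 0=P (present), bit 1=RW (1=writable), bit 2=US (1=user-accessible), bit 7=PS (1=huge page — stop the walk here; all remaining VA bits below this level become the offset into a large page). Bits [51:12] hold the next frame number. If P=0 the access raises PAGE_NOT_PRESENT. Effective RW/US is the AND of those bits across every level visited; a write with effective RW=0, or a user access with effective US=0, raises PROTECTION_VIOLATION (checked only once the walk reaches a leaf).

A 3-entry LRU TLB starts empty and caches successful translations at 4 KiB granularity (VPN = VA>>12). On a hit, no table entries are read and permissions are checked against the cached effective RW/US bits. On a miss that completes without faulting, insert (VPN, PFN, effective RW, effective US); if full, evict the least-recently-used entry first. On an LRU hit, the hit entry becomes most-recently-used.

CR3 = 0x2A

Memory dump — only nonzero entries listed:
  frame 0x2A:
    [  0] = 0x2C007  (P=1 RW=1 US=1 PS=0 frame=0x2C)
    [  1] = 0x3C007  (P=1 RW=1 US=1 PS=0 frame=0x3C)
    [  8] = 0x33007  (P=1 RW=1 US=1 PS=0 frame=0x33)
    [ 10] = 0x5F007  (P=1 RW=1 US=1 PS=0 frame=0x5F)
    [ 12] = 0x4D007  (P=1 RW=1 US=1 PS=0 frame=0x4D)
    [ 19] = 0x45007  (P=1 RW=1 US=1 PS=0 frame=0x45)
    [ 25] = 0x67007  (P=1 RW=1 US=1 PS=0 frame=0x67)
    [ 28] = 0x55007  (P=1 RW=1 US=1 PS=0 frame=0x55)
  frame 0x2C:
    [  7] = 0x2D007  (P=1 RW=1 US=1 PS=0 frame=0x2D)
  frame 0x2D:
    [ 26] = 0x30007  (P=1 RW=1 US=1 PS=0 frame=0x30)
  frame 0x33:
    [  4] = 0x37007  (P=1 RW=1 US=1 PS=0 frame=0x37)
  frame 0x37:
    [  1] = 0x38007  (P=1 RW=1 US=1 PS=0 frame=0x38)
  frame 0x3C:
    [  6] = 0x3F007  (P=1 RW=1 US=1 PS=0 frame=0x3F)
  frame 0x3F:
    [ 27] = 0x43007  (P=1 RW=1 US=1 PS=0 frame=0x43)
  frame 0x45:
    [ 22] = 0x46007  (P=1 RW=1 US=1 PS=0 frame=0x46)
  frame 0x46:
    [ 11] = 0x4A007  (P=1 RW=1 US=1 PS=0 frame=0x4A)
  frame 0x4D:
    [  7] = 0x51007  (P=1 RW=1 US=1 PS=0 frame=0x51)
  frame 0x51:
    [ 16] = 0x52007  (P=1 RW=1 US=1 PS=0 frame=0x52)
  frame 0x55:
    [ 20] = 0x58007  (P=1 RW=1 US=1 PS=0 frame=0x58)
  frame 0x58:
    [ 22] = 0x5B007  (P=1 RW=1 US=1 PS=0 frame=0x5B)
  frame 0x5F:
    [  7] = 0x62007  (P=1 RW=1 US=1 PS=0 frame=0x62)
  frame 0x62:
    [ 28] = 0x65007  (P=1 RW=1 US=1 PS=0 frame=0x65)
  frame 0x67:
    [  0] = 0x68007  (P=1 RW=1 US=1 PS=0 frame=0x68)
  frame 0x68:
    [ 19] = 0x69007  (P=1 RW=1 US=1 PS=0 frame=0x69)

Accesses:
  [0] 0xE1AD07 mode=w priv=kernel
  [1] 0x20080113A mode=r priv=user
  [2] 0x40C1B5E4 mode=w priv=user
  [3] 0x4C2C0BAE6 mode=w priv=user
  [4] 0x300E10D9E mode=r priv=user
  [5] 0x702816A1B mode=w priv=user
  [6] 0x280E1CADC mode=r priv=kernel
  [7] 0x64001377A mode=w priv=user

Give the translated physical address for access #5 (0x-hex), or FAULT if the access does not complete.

Per-access translation:
#0 VA=0xE1AD07 (w,kernel):
  [0] read 0x2A idx=0: raw=0x2C007 flags P=1 W=1 U=1 S=0
  [1] read 0x2C idx=7: raw=0x2D007 flags P=1 W=1 U=1 S=0
  [2] read 0x2D idx=26: raw=0x30007 flags P=1 W=1 U=1 S=0
  ⇒ phys 0x30D07  [3 reads]
#1 VA=0x20080113A (r,user):
  [0] read 0x2A idx=8: raw=0x33007 flags P=1 W=1 U=1 S=0
  [1] read 0x33 idx=4: raw=0x37007 flags P=1 W=1 U=1 S=0
  [2] read 0x37 idx=1: raw=0x38007 flags P=1 W=1 U=1 S=0
  ⇒ phys 0x3813A  [3 reads]
#2 VA=0x40C1B5E4 (w,user):
  [0] read 0x2A idx=1: raw=0x3C007 flags P=1 W=1 U=1 S=0
  [1] read 0x3C idx=6: raw=0x3F007 flags P=1 W=1 U=1 S=0
  [2] read 0x3F idx=27: raw=0x43007 flags P=1 W=1 U=1 S=0
  ⇒ phys 0x435E4  [3 reads]
#3 VA=0x4C2C0BAE6 (w,user):
  [0] read 0x2A idx=19: raw=0x45007 flags P=1 W=1 U=1 S=0
  [1] read 0x45 idx=22: raw=0x46007 flags P=1 W=1 U=1 S=0
  [2] read 0x46 idx=11: raw=0x4A007 flags P=1 W=1 U=1 S=0
  ⇒ phys 0x4AAE6  [3 reads]
#4 VA=0x300E10D9E (r,user):
  [0] read 0x2A idx=12: raw=0x4D007 flags P=1 W=1 U=1 S=0
  [1] read 0x4D idx=7: raw=0x51007 flags P=1 W=1 U=1 S=0
  [2] read 0x51 idx=16: raw=0x52007 flags P=1 W=1 U=1 S=0
  ⇒ phys 0x52D9E  [3 reads]
#5 VA=0x702816A1B (w,user):
  [0] read 0x2A idx=28: raw=0x55007 flags P=1 W=1 U=1 S=0
  [1] read 0x55 idx=20: raw=0x58007 flags P=1 W=1 U=1 S=0
  [2] read 0x58 idx=22: raw=0x5B007 flags P=1 W=1 U=1 S=0
  ⇒ phys 0x5BA1B  [3 reads]
#6 VA=0x280E1CADC (r,kernel):
  [0] read 0x2A idx=10: raw=0x5F007 flags P=1 W=1 U=1 S=0
  [1] read 0x5F idx=7: raw=0x62007 flags P=1 W=1 U=1 S=0
  [2] read 0x62 idx=28: raw=0x65007 flags P=1 W=1 U=1 S=0
  ⇒ phys 0x65ADC  [3 reads]
#7 VA=0x64001377A (w,user):
  [0] read 0x2A idx=25: raw=0x67007 flags P=1 W=1 U=1 S=0
  [1] read 0x67 idx=0: raw=0x68007 flags P=1 W=1 U=1 S=0
  [2] read 0x68 idx=19: raw=0x69007 flags P=1 W=1 U=1 S=0
  ⇒ phys 0x6977A  [3 reads]

Access #5 PA: 0x5BA1B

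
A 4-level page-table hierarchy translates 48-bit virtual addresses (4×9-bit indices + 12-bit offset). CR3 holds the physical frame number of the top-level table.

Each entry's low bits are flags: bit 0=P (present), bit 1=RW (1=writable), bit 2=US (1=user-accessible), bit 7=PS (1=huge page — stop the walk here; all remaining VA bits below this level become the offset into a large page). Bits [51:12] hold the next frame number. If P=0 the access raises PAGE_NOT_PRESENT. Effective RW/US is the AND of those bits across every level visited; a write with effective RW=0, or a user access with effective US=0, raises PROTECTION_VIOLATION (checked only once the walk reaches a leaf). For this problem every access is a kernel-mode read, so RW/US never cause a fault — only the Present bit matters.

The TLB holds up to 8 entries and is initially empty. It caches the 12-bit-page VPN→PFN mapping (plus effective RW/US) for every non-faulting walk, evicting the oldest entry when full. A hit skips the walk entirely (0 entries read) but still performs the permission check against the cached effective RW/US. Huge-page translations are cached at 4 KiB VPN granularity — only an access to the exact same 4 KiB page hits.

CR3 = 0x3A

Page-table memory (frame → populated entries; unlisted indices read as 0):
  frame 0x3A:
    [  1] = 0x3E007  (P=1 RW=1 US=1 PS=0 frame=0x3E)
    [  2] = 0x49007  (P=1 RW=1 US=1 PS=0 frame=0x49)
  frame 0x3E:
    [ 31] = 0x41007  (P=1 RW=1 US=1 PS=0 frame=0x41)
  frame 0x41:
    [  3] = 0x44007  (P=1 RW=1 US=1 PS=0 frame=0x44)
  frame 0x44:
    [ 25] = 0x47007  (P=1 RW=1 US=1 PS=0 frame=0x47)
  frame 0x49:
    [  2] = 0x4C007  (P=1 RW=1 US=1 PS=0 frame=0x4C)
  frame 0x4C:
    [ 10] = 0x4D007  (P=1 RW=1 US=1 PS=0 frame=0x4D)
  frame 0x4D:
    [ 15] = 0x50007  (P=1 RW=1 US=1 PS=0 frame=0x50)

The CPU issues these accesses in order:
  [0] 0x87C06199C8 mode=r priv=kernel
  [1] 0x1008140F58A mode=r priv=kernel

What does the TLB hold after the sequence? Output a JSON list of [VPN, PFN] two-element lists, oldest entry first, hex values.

Trace:
#0 VA=0x87C06199C8 (r,kernel):
  L0: frame=0x3A idx=1 entry=0x3E007 [P=1 RW=1 US=1 PS=0]
  L1: frame=0x3E idx=31 entry=0x41007 [P=1 RW=1 US=1 PS=0]
  L2: frame=0x41 idx=3 entry=0x44007 [P=1 RW=1 US=1 PS=0]
  L3: frame=0x44 idx=25 entry=0x47007 [P=1 RW=1 US=1 PS=0]
  ⇒ phys 0x479C8  [4 reads]
#1 VA=0x1008140F58A (r,kernel):
  L0: frame=0x3A idx=2 entry=0x49007 [P=1 RW=1 US=1 PS=0]
  L1: frame=0x49 idx=2 entry=0x4C007 [P=1 RW=1 US=1 PS=0]
  L2: frame=0x4C idx=10 entry=0x4D007 [P=1 RW=1 US=1 PS=0]
  L3: frame=0x4D idx=15 entry=0x50007 [P=1 RW=1 US=1 PS=0]
  ⇒ phys 0x5058A  [4 reads]

TLB: [["0x87C0619", "0x47"], ["0x1008140F", "0x50"]]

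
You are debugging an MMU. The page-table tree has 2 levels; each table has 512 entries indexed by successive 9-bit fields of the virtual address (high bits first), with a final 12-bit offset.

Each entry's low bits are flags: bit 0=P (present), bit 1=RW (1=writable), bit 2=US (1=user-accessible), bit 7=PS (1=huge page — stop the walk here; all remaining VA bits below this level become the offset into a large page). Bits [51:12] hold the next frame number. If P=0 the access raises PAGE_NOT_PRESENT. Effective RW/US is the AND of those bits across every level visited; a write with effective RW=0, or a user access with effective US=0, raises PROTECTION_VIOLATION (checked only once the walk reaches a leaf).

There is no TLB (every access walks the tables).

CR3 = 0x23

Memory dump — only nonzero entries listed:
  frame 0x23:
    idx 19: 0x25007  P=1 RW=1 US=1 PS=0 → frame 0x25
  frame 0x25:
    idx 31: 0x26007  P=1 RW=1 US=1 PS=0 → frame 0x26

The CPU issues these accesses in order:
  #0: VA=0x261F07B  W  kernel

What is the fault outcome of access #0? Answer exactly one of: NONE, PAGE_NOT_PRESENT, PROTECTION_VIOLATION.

Walk each access:
#0 VA=0x261F07B (w,kernel):
  L0: frame=0x23 idx=19 entry=0x25007 [P=1 RW=1 US=1 PS=0]
  L1: frame=0x25 idx=31 entry=0x26007 [P=1 RW=1 US=1 PS=0]
  → PA=0x2607B  (2 entries read)

Access #0 fault: NONE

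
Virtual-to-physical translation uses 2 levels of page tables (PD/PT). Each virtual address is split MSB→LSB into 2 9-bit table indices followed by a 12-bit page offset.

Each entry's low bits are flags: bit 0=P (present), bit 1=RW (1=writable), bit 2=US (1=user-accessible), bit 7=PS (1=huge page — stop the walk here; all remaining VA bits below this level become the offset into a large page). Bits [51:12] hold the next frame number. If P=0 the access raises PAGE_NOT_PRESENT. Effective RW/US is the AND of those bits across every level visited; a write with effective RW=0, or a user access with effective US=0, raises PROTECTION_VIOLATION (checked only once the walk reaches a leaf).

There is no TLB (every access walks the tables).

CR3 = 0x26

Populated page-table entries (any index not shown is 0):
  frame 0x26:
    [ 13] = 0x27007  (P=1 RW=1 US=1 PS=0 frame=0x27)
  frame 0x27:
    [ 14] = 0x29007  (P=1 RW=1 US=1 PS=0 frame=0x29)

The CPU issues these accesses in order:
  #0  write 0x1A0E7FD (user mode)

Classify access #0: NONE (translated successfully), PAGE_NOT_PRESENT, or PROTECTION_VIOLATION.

Trace:
#0 VA=0x1A0E7FD (w,user):
  L0 @0x26[13] → 0x27007  P=1,RW=1,US=1,PS=0
  L1 @0x27[14] → 0x29007  P=1,RW=1,US=1,PS=0
  → PA=0x297FD  (2 entries read)

Access #0 fault: NONE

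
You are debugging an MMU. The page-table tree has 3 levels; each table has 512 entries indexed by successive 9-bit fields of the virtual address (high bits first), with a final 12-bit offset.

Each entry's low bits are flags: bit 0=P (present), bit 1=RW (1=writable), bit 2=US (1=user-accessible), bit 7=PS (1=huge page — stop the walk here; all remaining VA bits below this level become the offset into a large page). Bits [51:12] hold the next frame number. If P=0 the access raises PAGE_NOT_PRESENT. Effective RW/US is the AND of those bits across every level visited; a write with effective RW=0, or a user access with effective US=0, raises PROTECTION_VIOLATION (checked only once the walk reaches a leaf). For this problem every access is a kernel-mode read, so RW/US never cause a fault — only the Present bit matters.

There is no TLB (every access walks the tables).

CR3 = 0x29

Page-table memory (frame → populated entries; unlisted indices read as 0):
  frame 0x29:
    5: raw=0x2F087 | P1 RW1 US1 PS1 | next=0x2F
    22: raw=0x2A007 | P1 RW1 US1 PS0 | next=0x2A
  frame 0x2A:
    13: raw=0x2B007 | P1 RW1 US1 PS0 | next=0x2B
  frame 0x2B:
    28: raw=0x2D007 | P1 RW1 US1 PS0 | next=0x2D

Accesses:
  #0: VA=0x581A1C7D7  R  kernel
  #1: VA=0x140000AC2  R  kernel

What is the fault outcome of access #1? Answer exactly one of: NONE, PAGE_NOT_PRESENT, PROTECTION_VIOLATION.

Walk each access:
#0 VA=0x581A1C7D7 (r,kernel):
  L0: frame=0x29 idx=22 entry=0x2A007 [P=1 RW=1 US=1 PS=0]
  L1: frame=0x2A idx=13 entry=0x2B007 [P=1 RW=1 US=1 PS=0]
  L2: frame=0x2B idx=28 entry=0x2D007 [P=1 RW=1 US=1 PS=0]
  ✓ 0x2D7D7  — 3 lookups
#1 VA=0x140000AC2 (r,kernel):
  L0: frame=0x29 idx=5 entry=0x2F087 [P=1 RW=1 US=1 PS=1]
  ✓ 0x2FAC2 (huge @L0)  — 1 lookups

Access #1 fault: NONE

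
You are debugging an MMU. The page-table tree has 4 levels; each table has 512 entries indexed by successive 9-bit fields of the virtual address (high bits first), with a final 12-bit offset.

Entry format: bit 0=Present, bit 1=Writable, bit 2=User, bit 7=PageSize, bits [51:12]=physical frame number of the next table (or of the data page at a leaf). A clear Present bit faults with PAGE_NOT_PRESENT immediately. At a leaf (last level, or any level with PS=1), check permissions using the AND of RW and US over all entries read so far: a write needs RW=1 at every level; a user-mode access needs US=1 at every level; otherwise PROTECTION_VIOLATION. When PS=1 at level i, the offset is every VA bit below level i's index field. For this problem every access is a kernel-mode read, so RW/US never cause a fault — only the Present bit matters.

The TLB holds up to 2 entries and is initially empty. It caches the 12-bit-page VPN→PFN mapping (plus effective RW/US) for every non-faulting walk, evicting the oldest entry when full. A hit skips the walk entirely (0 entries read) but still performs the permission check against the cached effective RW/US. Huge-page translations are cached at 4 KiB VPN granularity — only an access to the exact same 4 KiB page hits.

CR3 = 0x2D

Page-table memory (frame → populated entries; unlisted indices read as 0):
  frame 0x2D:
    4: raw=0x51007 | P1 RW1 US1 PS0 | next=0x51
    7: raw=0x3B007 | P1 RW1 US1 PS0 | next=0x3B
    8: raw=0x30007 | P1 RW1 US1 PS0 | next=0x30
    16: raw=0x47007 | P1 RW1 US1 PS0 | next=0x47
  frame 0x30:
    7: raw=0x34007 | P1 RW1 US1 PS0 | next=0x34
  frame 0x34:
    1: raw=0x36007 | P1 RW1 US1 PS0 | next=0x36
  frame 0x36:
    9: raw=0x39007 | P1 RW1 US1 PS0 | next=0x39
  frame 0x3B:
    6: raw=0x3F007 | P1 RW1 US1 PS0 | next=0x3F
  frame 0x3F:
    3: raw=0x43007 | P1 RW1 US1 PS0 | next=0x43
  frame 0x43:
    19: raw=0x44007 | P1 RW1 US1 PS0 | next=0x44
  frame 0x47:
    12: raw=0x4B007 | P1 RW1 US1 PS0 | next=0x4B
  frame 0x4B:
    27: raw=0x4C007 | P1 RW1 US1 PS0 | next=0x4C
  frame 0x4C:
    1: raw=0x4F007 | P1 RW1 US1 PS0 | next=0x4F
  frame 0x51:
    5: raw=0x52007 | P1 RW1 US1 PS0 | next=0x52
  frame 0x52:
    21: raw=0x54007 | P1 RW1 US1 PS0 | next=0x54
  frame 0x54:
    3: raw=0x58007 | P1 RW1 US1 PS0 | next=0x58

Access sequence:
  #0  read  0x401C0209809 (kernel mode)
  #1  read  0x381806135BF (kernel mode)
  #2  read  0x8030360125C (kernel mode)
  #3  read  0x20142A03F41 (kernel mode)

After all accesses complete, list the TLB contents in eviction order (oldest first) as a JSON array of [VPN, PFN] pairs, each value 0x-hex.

Walk each access:
#0 VA=0x401C0209809 (r,kernel):
  L0 @0x2D[8] → 0x30007  P=1,RW=1,US=1,PS=0
  L1 @0x30[7] → 0x34007  P=1,RW=1,US=1,PS=0
  L2 @0x34[1] → 0x36007  P=1,RW=1,US=1,PS=0
  L3 @0x36[9] → 0x39007  P=1,RW=1,US=1,PS=0
  ✓ 0x39809  — 4 lookups
#1 VA=0x381806135BF (r,kernel):
  L0 @0x2D[7] → 0x3B007  P=1,RW=1,US=1,PS=0
  L1 @0x3B[6] → 0x3F007  P=1,RW=1,US=1,PS=0
  L2 @0x3F[3] → 0x43007  P=1,RW=1,US=1,PS=0
  L3 @0x43[19] → 0x44007  P=1,RW=1,US=1,PS=0
  ✓ 0x445BF  — 4 lookups
#2 VA=0x8030360125C (r,kernel):
  L0 @0x2D[16] → 0x47007  P=1,RW=1,US=1,PS=0
  L1 @0x47[12] → 0x4B007  P=1,RW=1,US=1,PS=0
  L2 @0x4B[27] → 0x4C007  P=1,RW=1,US=1,PS=0
  L3 @0x4C[1] → 0x4F007  P=1,RW=1,US=1,PS=0
  ✓ 0x4F25C  — 4 lookups
#3 VA=0x20142A03F41 (r,kernel):
  L0 @0x2D[4] → 0x51007  P=1,RW=1,US=1,PS=0
  L1 @0x51[5] → 0x52007  P=1,RW=1,US=1,PS=0
  L2 @0x52[21] → 0x54007  P=1,RW=1,US=1,PS=0
  L3 @0x54[3] → 0x58007  P=1,RW=1,US=1,PS=0
  ✓ 0x58F41  — 4 lookups

TLB: [["0x80303601", "0x4F"], ["0x20142A03", "0x58"]]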